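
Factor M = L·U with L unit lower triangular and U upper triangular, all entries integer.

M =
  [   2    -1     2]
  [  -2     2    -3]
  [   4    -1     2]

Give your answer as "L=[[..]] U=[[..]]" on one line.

L=[[1,0,0],[-1,1,0],[2,1,1]] U=[[2,-1,2],[0,1,-1],[0,0,-1]]

  r1 -= -1·r0 → [0,1,-1]
  r2 -= 2·r0 → [0,1,-2]
  r2 -= 1·r1 → [0,0,-1]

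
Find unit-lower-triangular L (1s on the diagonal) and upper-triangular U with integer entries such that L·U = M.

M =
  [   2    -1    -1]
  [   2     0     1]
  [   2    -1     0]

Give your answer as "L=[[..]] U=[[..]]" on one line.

  r1 -= 1·r0 → [0,1,2]
  r2 -= 1·r0 → [0,0,1]
  r2 -= 0·r1 → [0,0,1]

L=[[1,0,0],[1,1,0],[1,0,1]] U=[[2,-1,-1],[0,1,2],[0,0,1]]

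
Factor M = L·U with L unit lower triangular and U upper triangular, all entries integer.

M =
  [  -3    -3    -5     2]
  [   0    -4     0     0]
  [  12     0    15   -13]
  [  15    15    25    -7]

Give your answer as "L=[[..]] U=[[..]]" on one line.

L=[[1,0,0,0],[0,1,0,0],[-4,3,1,0],[-5,0,0,1]] U=[[-3,-3,-5,2],[0,-4,0,0],[0,0,-5,-5],[0,0,0,3]]

  row1 -= 0·row0 → [0,-4,0,0]
  row2 -= -4·row0 → [0,-12,-5,-5]
  row3 -= -5·row0 → [0,0,0,3]
  row2 -= 3·row1 → [0,0,-5,-5]
  row3 -= 0·row1 → [0,0,0,3]
  row3 -= 0·row2 → [0,0,0,3]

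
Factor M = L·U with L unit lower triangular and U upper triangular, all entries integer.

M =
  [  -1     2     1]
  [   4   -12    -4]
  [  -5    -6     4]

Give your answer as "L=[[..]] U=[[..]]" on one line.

  r1 -= -4·r0 → [0,-4,0]
  r2 -= 5·r0 → [0,-16,-1]
  r2 -= 4·r1 → [0,0,-1]

L=[[1,0,0],[-4,1,0],[5,4,1]] U=[[-1,2,1],[0,-4,0],[0,0,-1]]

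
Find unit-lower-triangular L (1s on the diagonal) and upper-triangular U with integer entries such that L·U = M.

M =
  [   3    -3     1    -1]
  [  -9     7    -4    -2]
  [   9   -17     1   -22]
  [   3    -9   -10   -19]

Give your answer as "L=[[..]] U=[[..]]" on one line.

L=[[1,0,0,0],[-3,1,0,0],[3,4,1,0],[1,3,-4,1]] U=[[3,-3,1,-1],[0,-2,-1,-5],[0,0,2,1],[0,0,0,1]]

  row1 -= -3·row0 → [0,-2,-1,-5]
  row2 -= 3·row0 → [0,-8,-2,-19]
  row3 -= 1·row0 → [0,-6,-11,-18]
  row2 -= 4·row1 → [0,0,2,1]
  row3 -= 3·row1 → [0,0,-8,-3]
  row3 -= -4·row2 → [0,0,0,1]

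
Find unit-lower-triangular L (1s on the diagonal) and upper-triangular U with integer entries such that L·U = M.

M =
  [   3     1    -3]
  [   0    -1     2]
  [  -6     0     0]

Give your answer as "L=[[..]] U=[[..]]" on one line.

L=[[1,0,0],[0,1,0],[-2,-2,1]] U=[[3,1,-3],[0,-1,2],[0,0,-2]]

  r1 -= 0·r0 → [0,-1,2]
  r2 -= -2·r0 → [0,2,-6]
  r2 -= -2·r1 → [0,0,-2]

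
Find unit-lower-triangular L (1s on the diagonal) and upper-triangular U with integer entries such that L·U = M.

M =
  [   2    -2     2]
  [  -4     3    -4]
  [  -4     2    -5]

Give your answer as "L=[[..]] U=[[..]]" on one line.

L=[[1,0,0],[-2,1,0],[-2,2,1]] U=[[2,-2,2],[0,-1,0],[0,0,-1]]

  r1 -= -2·r0 → [0,-1,0]
  r2 -= -2·r0 → [0,-2,-1]
  r2 -= 2·r1 → [0,0,-1]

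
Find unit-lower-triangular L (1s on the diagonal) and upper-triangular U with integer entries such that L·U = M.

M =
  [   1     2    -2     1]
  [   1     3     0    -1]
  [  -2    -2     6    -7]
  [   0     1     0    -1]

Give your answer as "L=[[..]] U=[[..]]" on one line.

  R1 -= 1·R0 → [0,1,2,-2]
  R2 -= -2·R0 → [0,2,2,-5]
  R3 -= 0·R0 → [0,1,0,-1]
  R2 -= 2·R1 → [0,0,-2,-1]
  R3 -= 1·R1 → [0,0,-2,1]
  R3 -= 1·R2 → [0,0,0,2]

L=[[1,0,0,0],[1,1,0,0],[-2,2,1,0],[0,1,1,1]] U=[[1,2,-2,1],[0,1,2,-2],[0,0,-2,-1],[0,0,0,2]]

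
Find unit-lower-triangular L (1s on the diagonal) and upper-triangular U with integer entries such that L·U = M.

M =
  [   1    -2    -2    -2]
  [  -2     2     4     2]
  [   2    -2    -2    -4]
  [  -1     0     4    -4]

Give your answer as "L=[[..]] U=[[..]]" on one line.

L=[[1,0,0,0],[-2,1,0,0],[2,-1,1,0],[-1,1,1,1]] U=[[1,-2,-2,-2],[0,-2,0,-2],[0,0,2,-2],[0,0,0,-2]]

  R1 -= -2·R0 → [0,-2,0,-2]
  R2 -= 2·R0 → [0,2,2,0]
  R3 -= -1·R0 → [0,-2,2,-6]
  R2 -= -1·R1 → [0,0,2,-2]
  R3 -= 1·R1 → [0,0,2,-4]
  R3 -= 1·R2 → [0,0,0,-2]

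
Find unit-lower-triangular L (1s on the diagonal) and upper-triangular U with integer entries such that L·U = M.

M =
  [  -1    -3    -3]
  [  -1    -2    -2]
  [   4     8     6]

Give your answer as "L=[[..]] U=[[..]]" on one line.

L=[[1,0,0],[1,1,0],[-4,-4,1]] U=[[-1,-3,-3],[0,1,1],[0,0,-2]]

  R1 -= 1·R0 → [0,1,1]
  R2 -= -4·R0 → [0,-4,-6]
  R2 -= -4·R1 → [0,0,-2]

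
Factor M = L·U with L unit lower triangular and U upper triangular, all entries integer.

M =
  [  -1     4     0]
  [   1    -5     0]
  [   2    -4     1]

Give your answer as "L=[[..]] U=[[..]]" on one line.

L=[[1,0,0],[-1,1,0],[-2,-4,1]] U=[[-1,4,0],[0,-1,0],[0,0,1]]

  R1 -= -1·R0 → [0,-1,0]
  R2 -= -2·R0 → [0,4,1]
  R2 -= -4·R1 → [0,0,1]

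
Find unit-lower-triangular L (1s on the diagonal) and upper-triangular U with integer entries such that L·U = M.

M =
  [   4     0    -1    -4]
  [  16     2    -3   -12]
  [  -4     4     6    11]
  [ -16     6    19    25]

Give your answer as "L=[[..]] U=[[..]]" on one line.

L=[[1,0,0,0],[4,1,0,0],[-1,2,1,0],[-4,3,4,1]] U=[[4,0,-1,-4],[0,2,1,4],[0,0,3,-1],[0,0,0,1]]

  R1 -= 4·R0 → [0,2,1,4]
  R2 -= -1·R0 → [0,4,5,7]
  R3 -= -4·R0 → [0,6,15,9]
  R2 -= 2·R1 → [0,0,3,-1]
  R3 -= 3·R1 → [0,0,12,-3]
  R3 -= 4·R2 → [0,0,0,1]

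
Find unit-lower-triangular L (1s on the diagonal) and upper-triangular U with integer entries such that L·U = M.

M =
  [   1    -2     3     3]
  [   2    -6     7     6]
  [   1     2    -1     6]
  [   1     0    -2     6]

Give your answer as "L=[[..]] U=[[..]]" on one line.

  R1 -= 2·R0 → [0,-2,1,0]
  R2 -= 1·R0 → [0,4,-4,3]
  R3 -= 1·R0 → [0,2,-5,3]
  R2 -= -2·R1 → [0,0,-2,3]
  R3 -= -1·R1 → [0,0,-4,3]
  R3 -= 2·R2 → [0,0,0,-3]

L=[[1,0,0,0],[2,1,0,0],[1,-2,1,0],[1,-1,2,1]] U=[[1,-2,3,3],[0,-2,1,0],[0,0,-2,3],[0,0,0,-3]]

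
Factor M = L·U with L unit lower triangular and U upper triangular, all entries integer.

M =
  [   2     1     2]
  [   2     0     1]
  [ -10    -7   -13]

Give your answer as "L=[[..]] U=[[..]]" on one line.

  row1 -= 1·row0 → [0,-1,-1]
  row2 -= -5·row0 → [0,-2,-3]
  row2 -= 2·row1 → [0,0,-1]

L=[[1,0,0],[1,1,0],[-5,2,1]] U=[[2,1,2],[0,-1,-1],[0,0,-1]]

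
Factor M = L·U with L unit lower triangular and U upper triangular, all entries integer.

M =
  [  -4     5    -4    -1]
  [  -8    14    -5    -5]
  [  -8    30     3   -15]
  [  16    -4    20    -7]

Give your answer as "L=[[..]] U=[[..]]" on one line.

  r1 -= 2·r0 → [0,4,3,-3]
  r2 -= 2·r0 → [0,20,11,-13]
  r3 -= -4·r0 → [0,16,4,-11]
  r2 -= 5·r1 → [0,0,-4,2]
  r3 -= 4·r1 → [0,0,-8,1]
  r3 -= 2·r2 → [0,0,0,-3]

L=[[1,0,0,0],[2,1,0,0],[2,5,1,0],[-4,4,2,1]] U=[[-4,5,-4,-1],[0,4,3,-3],[0,0,-4,2],[0,0,0,-3]]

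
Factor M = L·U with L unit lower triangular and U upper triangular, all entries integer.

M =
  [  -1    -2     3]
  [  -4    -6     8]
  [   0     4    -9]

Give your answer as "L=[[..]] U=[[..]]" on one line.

L=[[1,0,0],[4,1,0],[0,2,1]] U=[[-1,-2,3],[0,2,-4],[0,0,-1]]

  r1 -= 4·r0 → [0,2,-4]
  r2 -= 0·r0 → [0,4,-9]
  r2 -= 2·r1 → [0,0,-1]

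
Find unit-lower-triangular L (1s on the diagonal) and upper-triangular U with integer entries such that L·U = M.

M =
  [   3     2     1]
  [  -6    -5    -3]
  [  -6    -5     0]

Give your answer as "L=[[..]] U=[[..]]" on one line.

L=[[1,0,0],[-2,1,0],[-2,1,1]] U=[[3,2,1],[0,-1,-1],[0,0,3]]

  R1 -= -2·R0 → [0,-1,-1]
  R2 -= -2·R0 → [0,-1,2]
  R2 -= 1·R1 → [0,0,3]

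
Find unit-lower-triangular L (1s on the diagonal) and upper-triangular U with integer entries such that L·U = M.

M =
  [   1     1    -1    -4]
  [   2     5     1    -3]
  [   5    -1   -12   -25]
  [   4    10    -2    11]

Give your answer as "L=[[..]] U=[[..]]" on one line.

  row1 -= 2·row0 → [0,3,3,5]
  row2 -= 5·row0 → [0,-6,-7,-5]
  row3 -= 4·row0 → [0,6,2,27]
  row2 -= -2·row1 → [0,0,-1,5]
  row3 -= 2·row1 → [0,0,-4,17]
  row3 -= 4·row2 → [0,0,0,-3]

L=[[1,0,0,0],[2,1,0,0],[5,-2,1,0],[4,2,4,1]] U=[[1,1,-1,-4],[0,3,3,5],[0,0,-1,5],[0,0,0,-3]]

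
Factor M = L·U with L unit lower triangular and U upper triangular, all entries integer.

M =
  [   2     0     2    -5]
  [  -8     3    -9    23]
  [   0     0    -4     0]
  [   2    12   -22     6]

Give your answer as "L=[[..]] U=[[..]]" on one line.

  R1 -= -4·R0 → [0,3,-1,3]
  R2 -= 0·R0 → [0,0,-4,0]
  R3 -= 1·R0 → [0,12,-24,11]
  R2 -= 0·R1 → [0,0,-4,0]
  R3 -= 4·R1 → [0,0,-20,-1]
  R3 -= 5·R2 → [0,0,0,-1]

L=[[1,0,0,0],[-4,1,0,0],[0,0,1,0],[1,4,5,1]] U=[[2,0,2,-5],[0,3,-1,3],[0,0,-4,0],[0,0,0,-1]]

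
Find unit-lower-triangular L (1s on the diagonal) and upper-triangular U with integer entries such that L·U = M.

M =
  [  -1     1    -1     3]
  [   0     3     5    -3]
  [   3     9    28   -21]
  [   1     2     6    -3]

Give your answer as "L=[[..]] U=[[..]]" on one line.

  r1 -= 0·r0 → [0,3,5,-3]
  r2 -= -3·r0 → [0,12,25,-12]
  r3 -= -1·r0 → [0,3,5,0]
  r2 -= 4·r1 → [0,0,5,0]
  r3 -= 1·r1 → [0,0,0,3]
  r3 -= 0·r2 → [0,0,0,3]

L=[[1,0,0,0],[0,1,0,0],[-3,4,1,0],[-1,1,0,1]] U=[[-1,1,-1,3],[0,3,5,-3],[0,0,5,0],[0,0,0,3]]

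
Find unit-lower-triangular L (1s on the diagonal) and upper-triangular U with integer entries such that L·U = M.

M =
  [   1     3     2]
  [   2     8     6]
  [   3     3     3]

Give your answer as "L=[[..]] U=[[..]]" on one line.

  r1 -= 2·r0 → [0,2,2]
  r2 -= 3·r0 → [0,-6,-3]
  r2 -= -3·r1 → [0,0,3]

L=[[1,0,0],[2,1,0],[3,-3,1]] U=[[1,3,2],[0,2,2],[0,0,3]]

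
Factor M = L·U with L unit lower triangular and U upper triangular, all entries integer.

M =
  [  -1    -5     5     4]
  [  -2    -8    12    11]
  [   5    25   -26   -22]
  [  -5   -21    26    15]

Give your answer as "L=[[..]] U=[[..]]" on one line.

  r1 -= 2·r0 → [0,2,2,3]
  r2 -= -5·r0 → [0,0,-1,-2]
  r3 -= 5·r0 → [0,4,1,-5]
  r2 -= 0·r1 → [0,0,-1,-2]
  r3 -= 2·r1 → [0,0,-3,-11]
  r3 -= 3·r2 → [0,0,0,-5]

L=[[1,0,0,0],[2,1,0,0],[-5,0,1,0],[5,2,3,1]] U=[[-1,-5,5,4],[0,2,2,3],[0,0,-1,-2],[0,0,0,-5]]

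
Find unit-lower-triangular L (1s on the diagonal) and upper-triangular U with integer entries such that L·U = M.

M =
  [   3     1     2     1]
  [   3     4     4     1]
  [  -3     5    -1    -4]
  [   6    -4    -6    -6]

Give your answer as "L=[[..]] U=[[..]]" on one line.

  r1 -= 1·r0 → [0,3,2,0]
  r2 -= -1·r0 → [0,6,1,-3]
  r3 -= 2·r0 → [0,-6,-10,-8]
  r2 -= 2·r1 → [0,0,-3,-3]
  r3 -= -2·r1 → [0,0,-6,-8]
  r3 -= 2·r2 → [0,0,0,-2]

L=[[1,0,0,0],[1,1,0,0],[-1,2,1,0],[2,-2,2,1]] U=[[3,1,2,1],[0,3,2,0],[0,0,-3,-3],[0,0,0,-2]]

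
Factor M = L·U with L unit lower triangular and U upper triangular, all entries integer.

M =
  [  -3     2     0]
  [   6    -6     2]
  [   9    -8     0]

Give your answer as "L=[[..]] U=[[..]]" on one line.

  row1 -= -2·row0 → [0,-2,2]
  row2 -= -3·row0 → [0,-2,0]
  row2 -= 1·row1 → [0,0,-2]

L=[[1,0,0],[-2,1,0],[-3,1,1]] U=[[-3,2,0],[0,-2,2],[0,0,-2]]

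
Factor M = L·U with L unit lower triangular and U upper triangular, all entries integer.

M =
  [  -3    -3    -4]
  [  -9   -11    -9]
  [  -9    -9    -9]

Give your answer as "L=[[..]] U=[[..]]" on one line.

  row1 -= 3·row0 → [0,-2,3]
  row2 -= 3·row0 → [0,0,3]
  row2 -= 0·row1 → [0,0,3]

L=[[1,0,0],[3,1,0],[3,0,1]] U=[[-3,-3,-4],[0,-2,3],[0,0,3]]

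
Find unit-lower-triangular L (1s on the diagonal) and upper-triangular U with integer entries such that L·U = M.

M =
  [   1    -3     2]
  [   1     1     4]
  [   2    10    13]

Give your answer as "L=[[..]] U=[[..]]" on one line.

L=[[1,0,0],[1,1,0],[2,4,1]] U=[[1,-3,2],[0,4,2],[0,0,1]]

  row1 -= 1·row0 → [0,4,2]
  row2 -= 2·row0 → [0,16,9]
  row2 -= 4·row1 → [0,0,1]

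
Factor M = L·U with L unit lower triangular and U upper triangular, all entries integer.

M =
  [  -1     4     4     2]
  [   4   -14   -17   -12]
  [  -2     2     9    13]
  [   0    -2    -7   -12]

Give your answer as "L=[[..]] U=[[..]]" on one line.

L=[[1,0,0,0],[-4,1,0,0],[2,-3,1,0],[0,-1,4,1]] U=[[-1,4,4,2],[0,2,-1,-4],[0,0,-2,-3],[0,0,0,-4]]

  R1 -= -4·R0 → [0,2,-1,-4]
  R2 -= 2·R0 → [0,-6,1,9]
  R3 -= 0·R0 → [0,-2,-7,-12]
  R2 -= -3·R1 → [0,0,-2,-3]
  R3 -= -1·R1 → [0,0,-8,-16]
  R3 -= 4·R2 → [0,0,0,-4]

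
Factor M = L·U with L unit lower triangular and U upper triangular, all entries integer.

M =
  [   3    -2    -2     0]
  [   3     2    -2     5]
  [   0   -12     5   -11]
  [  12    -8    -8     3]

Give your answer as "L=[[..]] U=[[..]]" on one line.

  row1 -= 1·row0 → [0,4,0,5]
  row2 -= 0·row0 → [0,-12,5,-11]
  row3 -= 4·row0 → [0,0,0,3]
  row2 -= -3·row1 → [0,0,5,4]
  row3 -= 0·row1 → [0,0,0,3]
  row3 -= 0·row2 → [0,0,0,3]

L=[[1,0,0,0],[1,1,0,0],[0,-3,1,0],[4,0,0,1]] U=[[3,-2,-2,0],[0,4,0,5],[0,0,5,4],[0,0,0,3]]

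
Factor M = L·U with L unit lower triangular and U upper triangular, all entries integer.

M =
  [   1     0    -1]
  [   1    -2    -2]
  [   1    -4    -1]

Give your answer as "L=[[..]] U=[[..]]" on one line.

  r1 -= 1·r0 → [0,-2,-1]
  r2 -= 1·r0 → [0,-4,0]
  r2 -= 2·r1 → [0,0,2]

L=[[1,0,0],[1,1,0],[1,2,1]] U=[[1,0,-1],[0,-2,-1],[0,0,2]]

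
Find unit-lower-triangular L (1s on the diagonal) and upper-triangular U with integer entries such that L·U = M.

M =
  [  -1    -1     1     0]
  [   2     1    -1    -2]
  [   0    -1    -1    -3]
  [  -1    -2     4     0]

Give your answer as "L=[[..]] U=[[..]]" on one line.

  R1 -= -2·R0 → [0,-1,1,-2]
  R2 -= 0·R0 → [0,-1,-1,-3]
  R3 -= 1·R0 → [0,-1,3,0]
  R2 -= 1·R1 → [0,0,-2,-1]
  R3 -= 1·R1 → [0,0,2,2]
  R3 -= -1·R2 → [0,0,0,1]

L=[[1,0,0,0],[-2,1,0,0],[0,1,1,0],[1,1,-1,1]] U=[[-1,-1,1,0],[0,-1,1,-2],[0,0,-2,-1],[0,0,0,1]]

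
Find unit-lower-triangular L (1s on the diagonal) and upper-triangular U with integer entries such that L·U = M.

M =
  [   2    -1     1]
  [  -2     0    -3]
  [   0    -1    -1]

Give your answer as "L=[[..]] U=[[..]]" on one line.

L=[[1,0,0],[-1,1,0],[0,1,1]] U=[[2,-1,1],[0,-1,-2],[0,0,1]]

  row1 -= -1·row0 → [0,-1,-2]
  row2 -= 0·row0 → [0,-1,-1]
  row2 -= 1·row1 → [0,0,1]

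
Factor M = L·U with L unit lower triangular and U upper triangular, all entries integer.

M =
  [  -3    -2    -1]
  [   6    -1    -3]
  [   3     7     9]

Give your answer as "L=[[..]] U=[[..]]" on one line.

L=[[1,0,0],[-2,1,0],[-1,-1,1]] U=[[-3,-2,-1],[0,-5,-5],[0,0,3]]

  R1 -= -2·R0 → [0,-5,-5]
  R2 -= -1·R0 → [0,5,8]
  R2 -= -1·R1 → [0,0,3]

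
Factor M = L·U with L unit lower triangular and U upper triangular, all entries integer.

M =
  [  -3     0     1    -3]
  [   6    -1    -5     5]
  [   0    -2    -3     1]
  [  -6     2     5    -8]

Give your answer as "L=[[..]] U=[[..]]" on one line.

  row1 -= -2·row0 → [0,-1,-3,-1]
  row2 -= 0·row0 → [0,-2,-3,1]
  row3 -= 2·row0 → [0,2,3,-2]
  row2 -= 2·row1 → [0,0,3,3]
  row3 -= -2·row1 → [0,0,-3,-4]
  row3 -= -1·row2 → [0,0,0,-1]

L=[[1,0,0,0],[-2,1,0,0],[0,2,1,0],[2,-2,-1,1]] U=[[-3,0,1,-3],[0,-1,-3,-1],[0,0,3,3],[0,0,0,-1]]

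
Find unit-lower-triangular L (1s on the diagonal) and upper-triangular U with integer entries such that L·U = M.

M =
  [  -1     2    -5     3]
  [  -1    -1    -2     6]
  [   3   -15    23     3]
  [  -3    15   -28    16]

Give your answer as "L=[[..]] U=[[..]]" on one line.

L=[[1,0,0,0],[1,1,0,0],[-3,3,1,0],[3,-3,4,1]] U=[[-1,2,-5,3],[0,-3,3,3],[0,0,-1,3],[0,0,0,4]]

  r1 -= 1·r0 → [0,-3,3,3]
  r2 -= -3·r0 → [0,-9,8,12]
  r3 -= 3·r0 → [0,9,-13,7]
  r2 -= 3·r1 → [0,0,-1,3]
  r3 -= -3·r1 → [0,0,-4,16]
  r3 -= 4·r2 → [0,0,0,4]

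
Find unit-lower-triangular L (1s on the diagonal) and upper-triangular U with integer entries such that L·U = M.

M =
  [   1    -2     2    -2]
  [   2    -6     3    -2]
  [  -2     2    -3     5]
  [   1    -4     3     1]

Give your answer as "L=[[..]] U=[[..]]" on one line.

  R1 -= 2·R0 → [0,-2,-1,2]
  R2 -= -2·R0 → [0,-2,1,1]
  R3 -= 1·R0 → [0,-2,1,3]
  R2 -= 1·R1 → [0,0,2,-1]
  R3 -= 1·R1 → [0,0,2,1]
  R3 -= 1·R2 → [0,0,0,2]

L=[[1,0,0,0],[2,1,0,0],[-2,1,1,0],[1,1,1,1]] U=[[1,-2,2,-2],[0,-2,-1,2],[0,0,2,-1],[0,0,0,2]]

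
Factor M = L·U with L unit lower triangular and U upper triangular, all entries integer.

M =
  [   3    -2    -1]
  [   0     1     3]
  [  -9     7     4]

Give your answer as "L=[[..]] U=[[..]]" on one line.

L=[[1,0,0],[0,1,0],[-3,1,1]] U=[[3,-2,-1],[0,1,3],[0,0,-2]]

  row1 -= 0·row0 → [0,1,3]
  row2 -= -3·row0 → [0,1,1]
  row2 -= 1·row1 → [0,0,-2]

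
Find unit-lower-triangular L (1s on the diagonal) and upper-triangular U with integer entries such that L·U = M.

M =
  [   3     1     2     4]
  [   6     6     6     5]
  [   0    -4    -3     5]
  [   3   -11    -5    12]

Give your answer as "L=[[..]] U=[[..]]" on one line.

L=[[1,0,0,0],[2,1,0,0],[0,-1,1,0],[1,-3,1,1]] U=[[3,1,2,4],[0,4,2,-3],[0,0,-1,2],[0,0,0,-3]]

  r1 -= 2·r0 → [0,4,2,-3]
  r2 -= 0·r0 → [0,-4,-3,5]
  r3 -= 1·r0 → [0,-12,-7,8]
  r2 -= -1·r1 → [0,0,-1,2]
  r3 -= -3·r1 → [0,0,-1,-1]
  r3 -= 1·r2 → [0,0,0,-3]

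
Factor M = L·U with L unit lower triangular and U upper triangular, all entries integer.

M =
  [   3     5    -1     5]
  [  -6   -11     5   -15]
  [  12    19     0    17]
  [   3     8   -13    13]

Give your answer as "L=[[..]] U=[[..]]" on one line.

  R1 -= -2·R0 → [0,-1,3,-5]
  R2 -= 4·R0 → [0,-1,4,-3]
  R3 -= 1·R0 → [0,3,-12,8]
  R2 -= 1·R1 → [0,0,1,2]
  R3 -= -3·R1 → [0,0,-3,-7]
  R3 -= -3·R2 → [0,0,0,-1]

L=[[1,0,0,0],[-2,1,0,0],[4,1,1,0],[1,-3,-3,1]] U=[[3,5,-1,5],[0,-1,3,-5],[0,0,1,2],[0,0,0,-1]]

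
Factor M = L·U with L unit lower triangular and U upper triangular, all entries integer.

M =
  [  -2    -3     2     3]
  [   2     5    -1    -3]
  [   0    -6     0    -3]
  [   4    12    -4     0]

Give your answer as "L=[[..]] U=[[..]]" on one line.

  row1 -= -1·row0 → [0,2,1,0]
  row2 -= 0·row0 → [0,-6,0,-3]
  row3 -= -2·row0 → [0,6,0,6]
  row2 -= -3·row1 → [0,0,3,-3]
  row3 -= 3·row1 → [0,0,-3,6]
  row3 -= -1·row2 → [0,0,0,3]

L=[[1,0,0,0],[-1,1,0,0],[0,-3,1,0],[-2,3,-1,1]] U=[[-2,-3,2,3],[0,2,1,0],[0,0,3,-3],[0,0,0,3]]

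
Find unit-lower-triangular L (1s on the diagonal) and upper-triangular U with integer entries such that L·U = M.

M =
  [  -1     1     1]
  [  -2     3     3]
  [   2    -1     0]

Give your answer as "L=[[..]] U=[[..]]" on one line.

L=[[1,0,0],[2,1,0],[-2,1,1]] U=[[-1,1,1],[0,1,1],[0,0,1]]

  row1 -= 2·row0 → [0,1,1]
  row2 -= -2·row0 → [0,1,2]
  row2 -= 1·row1 → [0,0,1]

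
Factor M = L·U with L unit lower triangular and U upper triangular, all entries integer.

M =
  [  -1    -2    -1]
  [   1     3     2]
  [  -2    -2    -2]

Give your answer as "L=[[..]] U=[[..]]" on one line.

L=[[1,0,0],[-1,1,0],[2,2,1]] U=[[-1,-2,-1],[0,1,1],[0,0,-2]]

  R1 -= -1·R0 → [0,1,1]
  R2 -= 2·R0 → [0,2,0]
  R2 -= 2·R1 → [0,0,-2]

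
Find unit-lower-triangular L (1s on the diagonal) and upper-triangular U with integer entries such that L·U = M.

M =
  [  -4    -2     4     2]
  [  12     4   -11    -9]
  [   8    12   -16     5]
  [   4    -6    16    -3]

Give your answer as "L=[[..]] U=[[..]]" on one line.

  r1 -= -3·r0 → [0,-2,1,-3]
  r2 -= -2·r0 → [0,8,-8,9]
  r3 -= -1·r0 → [0,-8,20,-1]
  r2 -= -4·r1 → [0,0,-4,-3]
  r3 -= 4·r1 → [0,0,16,11]
  r3 -= -4·r2 → [0,0,0,-1]

L=[[1,0,0,0],[-3,1,0,0],[-2,-4,1,0],[-1,4,-4,1]] U=[[-4,-2,4,2],[0,-2,1,-3],[0,0,-4,-3],[0,0,0,-1]]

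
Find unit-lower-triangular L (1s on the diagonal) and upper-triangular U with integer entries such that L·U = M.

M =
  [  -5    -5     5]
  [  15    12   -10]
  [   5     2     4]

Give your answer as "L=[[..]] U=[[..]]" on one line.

L=[[1,0,0],[-3,1,0],[-1,1,1]] U=[[-5,-5,5],[0,-3,5],[0,0,4]]

  row1 -= -3·row0 → [0,-3,5]
  row2 -= -1·row0 → [0,-3,9]
  row2 -= 1·row1 → [0,0,4]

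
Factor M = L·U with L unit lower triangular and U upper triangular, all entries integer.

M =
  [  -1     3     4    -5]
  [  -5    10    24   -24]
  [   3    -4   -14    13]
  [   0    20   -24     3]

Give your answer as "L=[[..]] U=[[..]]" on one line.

L=[[1,0,0,0],[5,1,0,0],[-3,-1,1,0],[0,-4,-4,1]] U=[[-1,3,4,-5],[0,-5,4,1],[0,0,2,-1],[0,0,0,3]]

  R1 -= 5·R0 → [0,-5,4,1]
  R2 -= -3·R0 → [0,5,-2,-2]
  R3 -= 0·R0 → [0,20,-24,3]
  R2 -= -1·R1 → [0,0,2,-1]
  R3 -= -4·R1 → [0,0,-8,7]
  R3 -= -4·R2 → [0,0,0,3]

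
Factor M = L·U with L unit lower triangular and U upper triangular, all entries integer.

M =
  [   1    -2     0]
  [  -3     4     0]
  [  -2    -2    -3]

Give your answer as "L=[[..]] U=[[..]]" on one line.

L=[[1,0,0],[-3,1,0],[-2,3,1]] U=[[1,-2,0],[0,-2,0],[0,0,-3]]

  R1 -= -3·R0 → [0,-2,0]
  R2 -= -2·R0 → [0,-6,-3]
  R2 -= 3·R1 → [0,0,-3]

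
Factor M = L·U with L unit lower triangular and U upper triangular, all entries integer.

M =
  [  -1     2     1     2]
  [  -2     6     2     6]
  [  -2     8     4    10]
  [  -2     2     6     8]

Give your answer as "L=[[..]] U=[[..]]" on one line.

L=[[1,0,0,0],[2,1,0,0],[2,2,1,0],[2,-1,2,1]] U=[[-1,2,1,2],[0,2,0,2],[0,0,2,2],[0,0,0,2]]

  row1 -= 2·row0 → [0,2,0,2]
  row2 -= 2·row0 → [0,4,2,6]
  row3 -= 2·row0 → [0,-2,4,4]
  row2 -= 2·row1 → [0,0,2,2]
  row3 -= -1·row1 → [0,0,4,6]
  row3 -= 2·row2 → [0,0,0,2]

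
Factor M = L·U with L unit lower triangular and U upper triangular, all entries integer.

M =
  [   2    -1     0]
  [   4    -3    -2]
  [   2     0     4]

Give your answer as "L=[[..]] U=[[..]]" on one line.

L=[[1,0,0],[2,1,0],[1,-1,1]] U=[[2,-1,0],[0,-1,-2],[0,0,2]]

  R1 -= 2·R0 → [0,-1,-2]
  R2 -= 1·R0 → [0,1,4]
  R2 -= -1·R1 → [0,0,2]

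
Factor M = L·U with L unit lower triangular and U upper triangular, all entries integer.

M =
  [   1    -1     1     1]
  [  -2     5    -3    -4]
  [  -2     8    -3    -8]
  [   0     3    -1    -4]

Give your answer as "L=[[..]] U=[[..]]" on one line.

  R1 -= -2·R0 → [0,3,-1,-2]
  R2 -= -2·R0 → [0,6,-1,-6]
  R3 -= 0·R0 → [0,3,-1,-4]
  R2 -= 2·R1 → [0,0,1,-2]
  R3 -= 1·R1 → [0,0,0,-2]
  R3 -= 0·R2 → [0,0,0,-2]

L=[[1,0,0,0],[-2,1,0,0],[-2,2,1,0],[0,1,0,1]] U=[[1,-1,1,1],[0,3,-1,-2],[0,0,1,-2],[0,0,0,-2]]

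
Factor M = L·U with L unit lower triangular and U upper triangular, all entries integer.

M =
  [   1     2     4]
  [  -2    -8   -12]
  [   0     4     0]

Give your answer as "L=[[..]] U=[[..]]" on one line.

L=[[1,0,0],[-2,1,0],[0,-1,1]] U=[[1,2,4],[0,-4,-4],[0,0,-4]]

  r1 -= -2·r0 → [0,-4,-4]
  r2 -= 0·r0 → [0,4,0]
  r2 -= -1·r1 → [0,0,-4]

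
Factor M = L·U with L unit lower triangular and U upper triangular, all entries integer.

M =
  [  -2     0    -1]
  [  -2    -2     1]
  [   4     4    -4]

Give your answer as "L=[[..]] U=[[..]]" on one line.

L=[[1,0,0],[1,1,0],[-2,-2,1]] U=[[-2,0,-1],[0,-2,2],[0,0,-2]]

  r1 -= 1·r0 → [0,-2,2]
  r2 -= -2·r0 → [0,4,-6]
  r2 -= -2·r1 → [0,0,-2]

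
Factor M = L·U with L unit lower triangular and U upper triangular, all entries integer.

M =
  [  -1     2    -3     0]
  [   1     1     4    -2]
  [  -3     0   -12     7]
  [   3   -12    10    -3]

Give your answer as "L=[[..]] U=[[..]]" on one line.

  R1 -= -1·R0 → [0,3,1,-2]
  R2 -= 3·R0 → [0,-6,-3,7]
  R3 -= -3·R0 → [0,-6,1,-3]
  R2 -= -2·R1 → [0,0,-1,3]
  R3 -= -2·R1 → [0,0,3,-7]
  R3 -= -3·R2 → [0,0,0,2]

L=[[1,0,0,0],[-1,1,0,0],[3,-2,1,0],[-3,-2,-3,1]] U=[[-1,2,-3,0],[0,3,1,-2],[0,0,-1,3],[0,0,0,2]]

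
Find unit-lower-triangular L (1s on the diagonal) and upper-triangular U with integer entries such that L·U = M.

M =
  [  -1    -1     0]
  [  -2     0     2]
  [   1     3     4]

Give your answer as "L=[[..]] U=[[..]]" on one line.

L=[[1,0,0],[2,1,0],[-1,1,1]] U=[[-1,-1,0],[0,2,2],[0,0,2]]

  r1 -= 2·r0 → [0,2,2]
  r2 -= -1·r0 → [0,2,4]
  r2 -= 1·r1 → [0,0,2]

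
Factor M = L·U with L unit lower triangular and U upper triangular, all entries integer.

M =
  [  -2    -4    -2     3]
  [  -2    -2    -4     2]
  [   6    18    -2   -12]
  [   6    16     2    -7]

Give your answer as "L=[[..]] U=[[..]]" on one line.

  R1 -= 1·R0 → [0,2,-2,-1]
  R2 -= -3·R0 → [0,6,-8,-3]
  R3 -= -3·R0 → [0,4,-4,2]
  R2 -= 3·R1 → [0,0,-2,0]
  R3 -= 2·R1 → [0,0,0,4]
  R3 -= 0·R2 → [0,0,0,4]

L=[[1,0,0,0],[1,1,0,0],[-3,3,1,0],[-3,2,0,1]] U=[[-2,-4,-2,3],[0,2,-2,-1],[0,0,-2,0],[0,0,0,4]]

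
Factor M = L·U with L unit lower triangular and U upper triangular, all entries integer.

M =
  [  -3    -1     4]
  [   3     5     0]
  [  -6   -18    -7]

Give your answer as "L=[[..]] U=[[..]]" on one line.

  R1 -= -1·R0 → [0,4,4]
  R2 -= 2·R0 → [0,-16,-15]
  R2 -= -4·R1 → [0,0,1]

L=[[1,0,0],[-1,1,0],[2,-4,1]] U=[[-3,-1,4],[0,4,4],[0,0,1]]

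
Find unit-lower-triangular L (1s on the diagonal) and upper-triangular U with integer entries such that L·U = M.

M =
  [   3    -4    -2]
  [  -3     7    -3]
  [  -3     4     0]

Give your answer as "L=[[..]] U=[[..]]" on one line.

  R1 -= -1·R0 → [0,3,-5]
  R2 -= -1·R0 → [0,0,-2]
  R2 -= 0·R1 → [0,0,-2]

L=[[1,0,0],[-1,1,0],[-1,0,1]] U=[[3,-4,-2],[0,3,-5],[0,0,-2]]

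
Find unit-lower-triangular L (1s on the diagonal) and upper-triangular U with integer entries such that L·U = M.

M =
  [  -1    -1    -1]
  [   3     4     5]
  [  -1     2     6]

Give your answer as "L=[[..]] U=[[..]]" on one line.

  R1 -= -3·R0 → [0,1,2]
  R2 -= 1·R0 → [0,3,7]
  R2 -= 3·R1 → [0,0,1]

L=[[1,0,0],[-3,1,0],[1,3,1]] U=[[-1,-1,-1],[0,1,2],[0,0,1]]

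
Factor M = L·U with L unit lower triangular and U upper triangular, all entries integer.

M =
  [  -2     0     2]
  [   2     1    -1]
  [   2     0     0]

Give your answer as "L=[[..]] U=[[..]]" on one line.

L=[[1,0,0],[-1,1,0],[-1,0,1]] U=[[-2,0,2],[0,1,1],[0,0,2]]

  R1 -= -1·R0 → [0,1,1]
  R2 -= -1·R0 → [0,0,2]
  R2 -= 0·R1 → [0,0,2]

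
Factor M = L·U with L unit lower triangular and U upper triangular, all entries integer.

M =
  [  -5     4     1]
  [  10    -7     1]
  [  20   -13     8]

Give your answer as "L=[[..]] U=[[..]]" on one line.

L=[[1,0,0],[-2,1,0],[-4,3,1]] U=[[-5,4,1],[0,1,3],[0,0,3]]

  row1 -= -2·row0 → [0,1,3]
  row2 -= -4·row0 → [0,3,12]
  row2 -= 3·row1 → [0,0,3]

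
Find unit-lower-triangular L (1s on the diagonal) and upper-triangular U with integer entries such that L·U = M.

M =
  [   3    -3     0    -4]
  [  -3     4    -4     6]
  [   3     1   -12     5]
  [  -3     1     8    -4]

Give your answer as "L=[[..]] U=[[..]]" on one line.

  r1 -= -1·r0 → [0,1,-4,2]
  r2 -= 1·r0 → [0,4,-12,9]
  r3 -= -1·r0 → [0,-2,8,-8]
  r2 -= 4·r1 → [0,0,4,1]
  r3 -= -2·r1 → [0,0,0,-4]
  r3 -= 0·r2 → [0,0,0,-4]

L=[[1,0,0,0],[-1,1,0,0],[1,4,1,0],[-1,-2,0,1]] U=[[3,-3,0,-4],[0,1,-4,2],[0,0,4,1],[0,0,0,-4]]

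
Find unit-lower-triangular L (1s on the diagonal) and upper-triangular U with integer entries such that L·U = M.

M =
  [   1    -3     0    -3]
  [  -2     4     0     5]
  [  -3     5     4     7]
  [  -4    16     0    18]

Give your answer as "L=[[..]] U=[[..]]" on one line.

  R1 -= -2·R0 → [0,-2,0,-1]
  R2 -= -3·R0 → [0,-4,4,-2]
  R3 -= -4·R0 → [0,4,0,6]
  R2 -= 2·R1 → [0,0,4,0]
  R3 -= -2·R1 → [0,0,0,4]
  R3 -= 0·R2 → [0,0,0,4]

L=[[1,0,0,0],[-2,1,0,0],[-3,2,1,0],[-4,-2,0,1]] U=[[1,-3,0,-3],[0,-2,0,-1],[0,0,4,0],[0,0,0,4]]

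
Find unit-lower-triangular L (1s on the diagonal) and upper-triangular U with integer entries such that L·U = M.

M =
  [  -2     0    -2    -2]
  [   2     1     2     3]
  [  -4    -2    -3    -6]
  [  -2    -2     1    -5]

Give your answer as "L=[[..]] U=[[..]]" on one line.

L=[[1,0,0,0],[-1,1,0,0],[2,-2,1,0],[1,-2,3,1]] U=[[-2,0,-2,-2],[0,1,0,1],[0,0,1,0],[0,0,0,-1]]

  r1 -= -1·r0 → [0,1,0,1]
  r2 -= 2·r0 → [0,-2,1,-2]
  r3 -= 1·r0 → [0,-2,3,-3]
  r2 -= -2·r1 → [0,0,1,0]
  r3 -= -2·r1 → [0,0,3,-1]
  r3 -= 3·r2 → [0,0,0,-1]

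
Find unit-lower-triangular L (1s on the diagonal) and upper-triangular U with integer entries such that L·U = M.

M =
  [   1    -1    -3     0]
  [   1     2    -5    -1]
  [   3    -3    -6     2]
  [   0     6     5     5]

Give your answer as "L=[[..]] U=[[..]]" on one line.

L=[[1,0,0,0],[1,1,0,0],[3,0,1,0],[0,2,3,1]] U=[[1,-1,-3,0],[0,3,-2,-1],[0,0,3,2],[0,0,0,1]]

  row1 -= 1·row0 → [0,3,-2,-1]
  row2 -= 3·row0 → [0,0,3,2]
  row3 -= 0·row0 → [0,6,5,5]
  row2 -= 0·row1 → [0,0,3,2]
  row3 -= 2·row1 → [0,0,9,7]
  row3 -= 3·row2 → [0,0,0,1]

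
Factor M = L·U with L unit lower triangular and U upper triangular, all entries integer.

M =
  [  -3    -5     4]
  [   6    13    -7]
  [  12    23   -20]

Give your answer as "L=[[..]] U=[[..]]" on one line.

L=[[1,0,0],[-2,1,0],[-4,1,1]] U=[[-3,-5,4],[0,3,1],[0,0,-5]]

  R1 -= -2·R0 → [0,3,1]
  R2 -= -4·R0 → [0,3,-4]
  R2 -= 1·R1 → [0,0,-5]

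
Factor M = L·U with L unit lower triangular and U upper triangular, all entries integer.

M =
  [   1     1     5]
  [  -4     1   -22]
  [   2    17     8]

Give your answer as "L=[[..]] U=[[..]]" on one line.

  row1 -= -4·row0 → [0,5,-2]
  row2 -= 2·row0 → [0,15,-2]
  row2 -= 3·row1 → [0,0,4]

L=[[1,0,0],[-4,1,0],[2,3,1]] U=[[1,1,5],[0,5,-2],[0,0,4]]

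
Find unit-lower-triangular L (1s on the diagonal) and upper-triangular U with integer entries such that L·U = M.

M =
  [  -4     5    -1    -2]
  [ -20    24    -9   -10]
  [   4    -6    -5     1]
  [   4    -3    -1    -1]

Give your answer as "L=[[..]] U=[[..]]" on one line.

  r1 -= 5·r0 → [0,-1,-4,0]
  r2 -= -1·r0 → [0,-1,-6,-1]
  r3 -= -1·r0 → [0,2,-2,-3]
  r2 -= 1·r1 → [0,0,-2,-1]
  r3 -= -2·r1 → [0,0,-10,-3]
  r3 -= 5·r2 → [0,0,0,2]

L=[[1,0,0,0],[5,1,0,0],[-1,1,1,0],[-1,-2,5,1]] U=[[-4,5,-1,-2],[0,-1,-4,0],[0,0,-2,-1],[0,0,0,2]]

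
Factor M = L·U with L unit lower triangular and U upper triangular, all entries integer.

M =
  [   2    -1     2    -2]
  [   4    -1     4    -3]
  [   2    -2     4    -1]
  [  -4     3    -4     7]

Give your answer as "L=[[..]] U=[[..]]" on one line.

  row1 -= 2·row0 → [0,1,0,1]
  row2 -= 1·row0 → [0,-1,2,1]
  row3 -= -2·row0 → [0,1,0,3]
  row2 -= -1·row1 → [0,0,2,2]
  row3 -= 1·row1 → [0,0,0,2]
  row3 -= 0·row2 → [0,0,0,2]

L=[[1,0,0,0],[2,1,0,0],[1,-1,1,0],[-2,1,0,1]] U=[[2,-1,2,-2],[0,1,0,1],[0,0,2,2],[0,0,0,2]]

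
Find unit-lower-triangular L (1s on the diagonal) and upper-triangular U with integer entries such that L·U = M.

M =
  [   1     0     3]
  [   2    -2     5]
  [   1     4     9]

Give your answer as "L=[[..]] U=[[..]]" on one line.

  r1 -= 2·r0 → [0,-2,-1]
  r2 -= 1·r0 → [0,4,6]
  r2 -= -2·r1 → [0,0,4]

L=[[1,0,0],[2,1,0],[1,-2,1]] U=[[1,0,3],[0,-2,-1],[0,0,4]]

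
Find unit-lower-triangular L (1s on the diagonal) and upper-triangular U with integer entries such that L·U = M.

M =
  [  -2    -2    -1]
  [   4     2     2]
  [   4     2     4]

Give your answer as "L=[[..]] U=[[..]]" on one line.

L=[[1,0,0],[-2,1,0],[-2,1,1]] U=[[-2,-2,-1],[0,-2,0],[0,0,2]]

  r1 -= -2·r0 → [0,-2,0]
  r2 -= -2·r0 → [0,-2,2]
  r2 -= 1·r1 → [0,0,2]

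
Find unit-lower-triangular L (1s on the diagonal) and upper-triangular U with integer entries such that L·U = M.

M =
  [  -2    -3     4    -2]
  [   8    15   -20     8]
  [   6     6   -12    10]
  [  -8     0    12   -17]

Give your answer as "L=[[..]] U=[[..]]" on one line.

L=[[1,0,0,0],[-4,1,0,0],[-3,-1,1,0],[4,4,-3,1]] U=[[-2,-3,4,-2],[0,3,-4,0],[0,0,-4,4],[0,0,0,3]]

  R1 -= -4·R0 → [0,3,-4,0]
  R2 -= -3·R0 → [0,-3,0,4]
  R3 -= 4·R0 → [0,12,-4,-9]
  R2 -= -1·R1 → [0,0,-4,4]
  R3 -= 4·R1 → [0,0,12,-9]
  R3 -= -3·R2 → [0,0,0,3]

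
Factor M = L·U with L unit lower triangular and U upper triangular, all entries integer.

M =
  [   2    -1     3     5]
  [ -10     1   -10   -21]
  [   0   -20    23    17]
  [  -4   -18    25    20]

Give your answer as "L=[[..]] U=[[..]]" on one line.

L=[[1,0,0,0],[-5,1,0,0],[0,5,1,0],[-2,5,-3,1]] U=[[2,-1,3,5],[0,-4,5,4],[0,0,-2,-3],[0,0,0,1]]

  r1 -= -5·r0 → [0,-4,5,4]
  r2 -= 0·r0 → [0,-20,23,17]
  r3 -= -2·r0 → [0,-20,31,30]
  r2 -= 5·r1 → [0,0,-2,-3]
  r3 -= 5·r1 → [0,0,6,10]
  r3 -= -3·r2 → [0,0,0,1]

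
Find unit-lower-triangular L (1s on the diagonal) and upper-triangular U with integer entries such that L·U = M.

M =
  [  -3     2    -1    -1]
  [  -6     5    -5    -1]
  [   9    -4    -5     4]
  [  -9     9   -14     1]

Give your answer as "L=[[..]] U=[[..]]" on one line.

L=[[1,0,0,0],[2,1,0,0],[-3,2,1,0],[3,3,1,1]] U=[[-3,2,-1,-1],[0,1,-3,1],[0,0,-2,-1],[0,0,0,2]]

  R1 -= 2·R0 → [0,1,-3,1]
  R2 -= -3·R0 → [0,2,-8,1]
  R3 -= 3·R0 → [0,3,-11,4]
  R2 -= 2·R1 → [0,0,-2,-1]
  R3 -= 3·R1 → [0,0,-2,1]
  R3 -= 1·R2 → [0,0,0,2]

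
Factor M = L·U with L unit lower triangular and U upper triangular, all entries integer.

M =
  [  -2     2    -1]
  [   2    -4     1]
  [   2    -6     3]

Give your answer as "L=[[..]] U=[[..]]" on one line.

  R1 -= -1·R0 → [0,-2,0]
  R2 -= -1·R0 → [0,-4,2]
  R2 -= 2·R1 → [0,0,2]

L=[[1,0,0],[-1,1,0],[-1,2,1]] U=[[-2,2,-1],[0,-2,0],[0,0,2]]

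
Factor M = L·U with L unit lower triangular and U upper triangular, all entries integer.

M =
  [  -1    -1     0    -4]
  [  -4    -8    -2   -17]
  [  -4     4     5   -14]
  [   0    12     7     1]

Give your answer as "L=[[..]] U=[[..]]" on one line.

  R1 -= 4·R0 → [0,-4,-2,-1]
  R2 -= 4·R0 → [0,8,5,2]
  R3 -= 0·R0 → [0,12,7,1]
  R2 -= -2·R1 → [0,0,1,0]
  R3 -= -3·R1 → [0,0,1,-2]
  R3 -= 1·R2 → [0,0,0,-2]

L=[[1,0,0,0],[4,1,0,0],[4,-2,1,0],[0,-3,1,1]] U=[[-1,-1,0,-4],[0,-4,-2,-1],[0,0,1,0],[0,0,0,-2]]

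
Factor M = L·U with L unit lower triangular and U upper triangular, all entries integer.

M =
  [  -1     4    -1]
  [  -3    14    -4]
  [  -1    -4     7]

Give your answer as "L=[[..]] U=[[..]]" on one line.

  R1 -= 3·R0 → [0,2,-1]
  R2 -= 1·R0 → [0,-8,8]
  R2 -= -4·R1 → [0,0,4]

L=[[1,0,0],[3,1,0],[1,-4,1]] U=[[-1,4,-1],[0,2,-1],[0,0,4]]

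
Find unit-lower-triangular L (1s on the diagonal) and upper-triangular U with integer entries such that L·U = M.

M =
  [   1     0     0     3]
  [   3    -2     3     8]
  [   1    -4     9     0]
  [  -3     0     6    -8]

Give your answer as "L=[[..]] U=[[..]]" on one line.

  R1 -= 3·R0 → [0,-2,3,-1]
  R2 -= 1·R0 → [0,-4,9,-3]
  R3 -= -3·R0 → [0,0,6,1]
  R2 -= 2·R1 → [0,0,3,-1]
  R3 -= 0·R1 → [0,0,6,1]
  R3 -= 2·R2 → [0,0,0,3]

L=[[1,0,0,0],[3,1,0,0],[1,2,1,0],[-3,0,2,1]] U=[[1,0,0,3],[0,-2,3,-1],[0,0,3,-1],[0,0,0,3]]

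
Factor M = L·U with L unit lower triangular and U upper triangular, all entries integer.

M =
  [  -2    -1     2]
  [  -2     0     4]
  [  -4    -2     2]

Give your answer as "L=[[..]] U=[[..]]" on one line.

  R1 -= 1·R0 → [0,1,2]
  R2 -= 2·R0 → [0,0,-2]
  R2 -= 0·R1 → [0,0,-2]

L=[[1,0,0],[1,1,0],[2,0,1]] U=[[-2,-1,2],[0,1,2],[0,0,-2]]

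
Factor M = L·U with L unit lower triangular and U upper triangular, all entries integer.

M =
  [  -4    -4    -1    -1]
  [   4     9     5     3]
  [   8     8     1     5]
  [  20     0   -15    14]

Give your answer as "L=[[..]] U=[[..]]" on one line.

  r1 -= -1·r0 → [0,5,4,2]
  r2 -= -2·r0 → [0,0,-1,3]
  r3 -= -5·r0 → [0,-20,-20,9]
  r2 -= 0·r1 → [0,0,-1,3]
  r3 -= -4·r1 → [0,0,-4,17]
  r3 -= 4·r2 → [0,0,0,5]

L=[[1,0,0,0],[-1,1,0,0],[-2,0,1,0],[-5,-4,4,1]] U=[[-4,-4,-1,-1],[0,5,4,2],[0,0,-1,3],[0,0,0,5]]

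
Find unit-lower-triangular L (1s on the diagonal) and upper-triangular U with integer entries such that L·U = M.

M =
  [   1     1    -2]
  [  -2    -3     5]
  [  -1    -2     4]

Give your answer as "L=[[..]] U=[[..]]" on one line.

  row1 -= -2·row0 → [0,-1,1]
  row2 -= -1·row0 → [0,-1,2]
  row2 -= 1·row1 → [0,0,1]

L=[[1,0,0],[-2,1,0],[-1,1,1]] U=[[1,1,-2],[0,-1,1],[0,0,1]]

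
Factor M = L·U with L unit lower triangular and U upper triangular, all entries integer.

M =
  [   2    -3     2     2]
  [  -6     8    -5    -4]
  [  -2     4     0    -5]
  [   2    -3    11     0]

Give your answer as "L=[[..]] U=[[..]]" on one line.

L=[[1,0,0,0],[-3,1,0,0],[-1,-1,1,0],[1,0,3,1]] U=[[2,-3,2,2],[0,-1,1,2],[0,0,3,-1],[0,0,0,1]]

  row1 -= -3·row0 → [0,-1,1,2]
  row2 -= -1·row0 → [0,1,2,-3]
  row3 -= 1·row0 → [0,0,9,-2]
  row2 -= -1·row1 → [0,0,3,-1]
  row3 -= 0·row1 → [0,0,9,-2]
  row3 -= 3·row2 → [0,0,0,1]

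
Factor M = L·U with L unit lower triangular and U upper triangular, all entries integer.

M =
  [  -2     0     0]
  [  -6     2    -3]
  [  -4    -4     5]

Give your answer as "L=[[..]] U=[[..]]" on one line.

  R1 -= 3·R0 → [0,2,-3]
  R2 -= 2·R0 → [0,-4,5]
  R2 -= -2·R1 → [0,0,-1]

L=[[1,0,0],[3,1,0],[2,-2,1]] U=[[-2,0,0],[0,2,-3],[0,0,-1]]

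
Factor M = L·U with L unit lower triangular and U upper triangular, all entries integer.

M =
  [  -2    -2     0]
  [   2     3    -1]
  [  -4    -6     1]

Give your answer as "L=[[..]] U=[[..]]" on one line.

  row1 -= -1·row0 → [0,1,-1]
  row2 -= 2·row0 → [0,-2,1]
  row2 -= -2·row1 → [0,0,-1]

L=[[1,0,0],[-1,1,0],[2,-2,1]] U=[[-2,-2,0],[0,1,-1],[0,0,-1]]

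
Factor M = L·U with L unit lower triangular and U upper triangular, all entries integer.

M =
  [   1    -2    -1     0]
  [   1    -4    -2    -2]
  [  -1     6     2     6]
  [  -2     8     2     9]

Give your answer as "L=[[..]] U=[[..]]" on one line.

  row1 -= 1·row0 → [0,-2,-1,-2]
  row2 -= -1·row0 → [0,4,1,6]
  row3 -= -2·row0 → [0,4,0,9]
  row2 -= -2·row1 → [0,0,-1,2]
  row3 -= -2·row1 → [0,0,-2,5]
  row3 -= 2·row2 → [0,0,0,1]

L=[[1,0,0,0],[1,1,0,0],[-1,-2,1,0],[-2,-2,2,1]] U=[[1,-2,-1,0],[0,-2,-1,-2],[0,0,-1,2],[0,0,0,1]]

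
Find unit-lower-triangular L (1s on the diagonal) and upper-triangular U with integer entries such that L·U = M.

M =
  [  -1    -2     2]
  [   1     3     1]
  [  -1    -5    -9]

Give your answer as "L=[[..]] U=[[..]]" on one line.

  r1 -= -1·r0 → [0,1,3]
  r2 -= 1·r0 → [0,-3,-11]
  r2 -= -3·r1 → [0,0,-2]

L=[[1,0,0],[-1,1,0],[1,-3,1]] U=[[-1,-2,2],[0,1,3],[0,0,-2]]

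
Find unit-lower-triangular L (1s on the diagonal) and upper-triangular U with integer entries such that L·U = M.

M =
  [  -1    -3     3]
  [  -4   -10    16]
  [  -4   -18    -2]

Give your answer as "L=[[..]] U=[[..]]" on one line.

L=[[1,0,0],[4,1,0],[4,-3,1]] U=[[-1,-3,3],[0,2,4],[0,0,-2]]

  row1 -= 4·row0 → [0,2,4]
  row2 -= 4·row0 → [0,-6,-14]
  row2 -= -3·row1 → [0,0,-2]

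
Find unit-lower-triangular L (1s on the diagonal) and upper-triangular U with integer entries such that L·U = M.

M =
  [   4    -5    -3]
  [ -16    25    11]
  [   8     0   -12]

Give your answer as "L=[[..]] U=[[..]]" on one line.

L=[[1,0,0],[-4,1,0],[2,2,1]] U=[[4,-5,-3],[0,5,-1],[0,0,-4]]

  r1 -= -4·r0 → [0,5,-1]
  r2 -= 2·r0 → [0,10,-6]
  r2 -= 2·r1 → [0,0,-4]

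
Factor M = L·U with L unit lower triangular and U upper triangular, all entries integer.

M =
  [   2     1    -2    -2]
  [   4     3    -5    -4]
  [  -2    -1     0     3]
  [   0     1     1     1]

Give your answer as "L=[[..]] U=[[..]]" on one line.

  row1 -= 2·row0 → [0,1,-1,0]
  row2 -= -1·row0 → [0,0,-2,1]
  row3 -= 0·row0 → [0,1,1,1]
  row2 -= 0·row1 → [0,0,-2,1]
  row3 -= 1·row1 → [0,0,2,1]
  row3 -= -1·row2 → [0,0,0,2]

L=[[1,0,0,0],[2,1,0,0],[-1,0,1,0],[0,1,-1,1]] U=[[2,1,-2,-2],[0,1,-1,0],[0,0,-2,1],[0,0,0,2]]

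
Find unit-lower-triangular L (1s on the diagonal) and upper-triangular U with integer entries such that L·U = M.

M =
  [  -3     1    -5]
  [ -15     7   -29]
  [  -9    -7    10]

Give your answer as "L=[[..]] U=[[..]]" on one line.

  row1 -= 5·row0 → [0,2,-4]
  row2 -= 3·row0 → [0,-10,25]
  row2 -= -5·row1 → [0,0,5]

L=[[1,0,0],[5,1,0],[3,-5,1]] U=[[-3,1,-5],[0,2,-4],[0,0,5]]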